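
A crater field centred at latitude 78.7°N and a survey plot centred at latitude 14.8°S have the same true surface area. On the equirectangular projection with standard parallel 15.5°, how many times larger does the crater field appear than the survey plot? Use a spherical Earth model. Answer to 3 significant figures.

4.93

The equidistant cylindrical projection with φ₀ = 15.5° has h = 1 (meridians true) and k = cos φ₀ / cos φ along parallels.
Areal scale at 78.7°: h·k = 1.000 × 4.918 = 4.918.
Areal scale at 14.8°: h·k = 1.000 × 0.9967 = 0.9967.
Ratio = 4.918/0.9967 ≈ 4.93.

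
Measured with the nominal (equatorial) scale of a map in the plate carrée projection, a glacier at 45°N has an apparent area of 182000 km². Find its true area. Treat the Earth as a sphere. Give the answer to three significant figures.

129000 km²

In the plate carrée (x = Rλ, y = Rφ), meridians are true-scale (h = 1) and parallels are stretched by k = sec φ.
Areal scale = h·k = 1 × sec φ; at 45°, h = 1.000, k = 1.414, so h·k = 1.414.
True area = apparent / (areal scale) = 182000 / 1.414 ≈ 129000 km².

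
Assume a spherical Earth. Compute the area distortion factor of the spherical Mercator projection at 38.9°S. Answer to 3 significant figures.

1.65

For Mercator, h = k = sec φ (a conformal cylindrical projection has a single point scale, 1/cos φ).
Areal scale = k² = sec²φ = 1/cos²(38.9°) = 1/0.7782² = 1.651.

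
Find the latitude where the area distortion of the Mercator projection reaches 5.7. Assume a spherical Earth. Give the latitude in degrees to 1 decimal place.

65.2°

Mercator areal scale is sec²φ.
sec²φ = 5.7  ⇒  cos²φ = 0.1754  ⇒  cos φ = 0.4189.
φ = arccos(0.4189) ≈ 65.2°.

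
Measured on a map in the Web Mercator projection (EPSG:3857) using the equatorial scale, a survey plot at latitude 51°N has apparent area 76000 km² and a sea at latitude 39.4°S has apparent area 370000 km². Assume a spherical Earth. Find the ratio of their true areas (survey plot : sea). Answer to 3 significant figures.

On Mercator the areal scale is sec²φ, so true area = apparent × cos²φ.
True area of survey plot: 76000 × cos²(51°) = 76000 × 0.3960 = 30100 km².
True area of sea: 370000 × cos²(39.4°) = 370000 × 0.5971 = 220900 km².
Ratio = 30100 / 220900 ≈ 0.136.

0.136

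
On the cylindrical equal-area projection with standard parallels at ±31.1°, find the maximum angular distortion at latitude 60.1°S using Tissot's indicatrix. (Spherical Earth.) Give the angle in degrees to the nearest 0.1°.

Cylindrical equal-area (φ₀ = 31.1°): h = cos φ / cos 31.1° along meridians, k = cos 31.1° / cos φ along parallels; h·k = 1.
At 60.1°: h = 0.5822, k = 1.718; principal scales a = 1.718, b = 0.5822.
sin(ω/2) = (a − b)/(a + b) = 1.136/2.300 = 0.4937, so ω = 2 arcsin(0.4937) ≈ 59.2°.

59.2°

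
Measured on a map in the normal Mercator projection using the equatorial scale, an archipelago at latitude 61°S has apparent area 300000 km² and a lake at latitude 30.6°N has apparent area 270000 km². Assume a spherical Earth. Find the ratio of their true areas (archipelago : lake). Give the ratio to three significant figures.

0.352

On Mercator the areal scale is sec²φ, so true area = apparent × cos²φ.
True area of archipelago: 300000 × cos²(61°) = 300000 × 0.2350 = 70510 km².
True area of lake: 270000 × cos²(30.6°) = 270000 × 0.7409 = 200000 km².
Ratio = 70510 / 200000 ≈ 0.352.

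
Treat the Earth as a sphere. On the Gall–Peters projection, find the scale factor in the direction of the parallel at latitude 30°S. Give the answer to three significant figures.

0.816

The Gall–Peters projection is cylindrical equal-area with φ₀ = 45°. Cylindrical equal-area (φ₀ = 45°): h = cos φ / cos 45° along meridians, k = cos 45° / cos φ along parallels; h·k = 1.
k = cos 45° / cos 30° = 0.7071/0.8660 = 0.8165.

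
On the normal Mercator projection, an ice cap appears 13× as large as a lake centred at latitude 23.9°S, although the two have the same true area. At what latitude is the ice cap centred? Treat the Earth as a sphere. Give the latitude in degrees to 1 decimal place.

75.3°

For equal true areas on Mercator, apparent areas scale as sec²φ, so the ratio is cos²φ₂ / cos²φ₁.
cos²φ₂ / cos²φ₁ = 13  ⇒  cos φ₁ = cos 23.9° / √13 = 0.9143/3.606 = 0.2536.
φ₁ = arccos(0.2536) ≈ 75.3°.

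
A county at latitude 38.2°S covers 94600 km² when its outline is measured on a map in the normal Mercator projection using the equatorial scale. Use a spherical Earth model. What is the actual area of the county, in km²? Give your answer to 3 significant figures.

58400 km²

Mercator is conformal, so the point scale is isotropic: h = k = sec φ = 1/cos φ.
Areal scale = k² = sec²φ = 1/cos²(38.2°) = 1/0.7859² = 1.619.
True area = apparent / (areal scale) = 94600 / 1.619 ≈ 58400 km².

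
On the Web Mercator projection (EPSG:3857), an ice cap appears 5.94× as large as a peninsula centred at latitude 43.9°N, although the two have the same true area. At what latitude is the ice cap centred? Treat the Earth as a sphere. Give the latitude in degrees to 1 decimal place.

For equal true areas on Mercator, apparent areas scale as sec²φ, so the ratio is cos²φ₂ / cos²φ₁.
cos²φ₂ / cos²φ₁ = 5.94  ⇒  cos φ₁ = cos 43.9° / √5.94 = 0.7206/2.437 = 0.2956.
φ₁ = arccos(0.2956) ≈ 72.8°.

72.8°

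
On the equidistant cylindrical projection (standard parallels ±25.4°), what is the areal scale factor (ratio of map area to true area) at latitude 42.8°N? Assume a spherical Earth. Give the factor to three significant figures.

1.23

With standard parallel φ₀ = 25.4°, the equirectangular projection gives x = Rλ cos φ₀, y = Rφ, so h = 1 and k = cos 25.4° / cos φ.
Areal scale = h·k = 1 × cos φ₀ / cos φ; at 42.8°, h = 1.000, k = 1.231, so h·k = 1.231.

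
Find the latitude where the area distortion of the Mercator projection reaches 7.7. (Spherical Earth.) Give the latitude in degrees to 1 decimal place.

68.9°

Mercator areal scale is sec²φ.
sec²φ = 7.7  ⇒  cos²φ = 0.1299  ⇒  cos φ = 0.3604.
φ = arccos(0.3604) ≈ 68.9°.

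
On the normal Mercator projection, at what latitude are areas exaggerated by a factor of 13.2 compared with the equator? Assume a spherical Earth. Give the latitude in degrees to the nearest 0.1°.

Mercator areal scale is sec²φ.
sec²φ = 13.2  ⇒  cos²φ = 0.07576  ⇒  cos φ = 0.2752.
φ = arccos(0.2752) ≈ 74.0°.

74.0°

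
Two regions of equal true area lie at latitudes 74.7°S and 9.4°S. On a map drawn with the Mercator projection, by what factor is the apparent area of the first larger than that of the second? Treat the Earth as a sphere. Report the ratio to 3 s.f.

Mercator areal scale is sec²φ.
At 74.7°: sec²(74.7°) = 1/0.2639² = 14.36.
At 9.4°: sec²(9.4°) = 1/0.9866² = 1.027.
Ratio = 14.36/1.027 = cos²(9.4°)/cos²(74.7°) ≈ 14.0.

14.0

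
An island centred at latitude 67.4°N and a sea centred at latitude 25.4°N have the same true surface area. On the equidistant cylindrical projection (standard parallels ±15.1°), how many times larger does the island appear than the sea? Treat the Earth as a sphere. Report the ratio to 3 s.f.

2.35

The equidistant cylindrical projection with φ₀ = 15.1° has h = 1 (meridians true) and k = cos φ₀ / cos φ along parallels.
Areal scale at 67.4°: h·k = 1.000 × 2.512 = 2.512.
Areal scale at 25.4°: h·k = 1.000 × 1.069 = 1.069.
Ratio = 2.512/1.069 ≈ 2.35.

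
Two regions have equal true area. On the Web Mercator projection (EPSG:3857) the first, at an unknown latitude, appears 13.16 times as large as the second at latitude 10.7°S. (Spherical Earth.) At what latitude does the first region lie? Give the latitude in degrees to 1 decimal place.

74.3°

For equal true areas on Mercator, apparent areas scale as sec²φ, so the ratio is cos²φ₂ / cos²φ₁.
cos²φ₂ / cos²φ₁ = 13.16  ⇒  cos φ₁ = cos 10.7° / √13.16 = 0.9826/3.628 = 0.2709.
φ₁ = arccos(0.2709) ≈ 74.3°.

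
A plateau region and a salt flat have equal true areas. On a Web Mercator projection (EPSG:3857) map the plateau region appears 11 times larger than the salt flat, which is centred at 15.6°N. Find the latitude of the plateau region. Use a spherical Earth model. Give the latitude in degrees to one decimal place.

73.1°

On Mercator, (apparent₁)/(apparent₂) = sec²φ₁ / sec²φ₂ when true areas are equal.
cos²φ₂ / cos²φ₁ = 11  ⇒  cos φ₁ = cos 15.6° / √11 = 0.9632/3.317 = 0.2904.
φ₁ = arccos(0.2904) ≈ 73.1°.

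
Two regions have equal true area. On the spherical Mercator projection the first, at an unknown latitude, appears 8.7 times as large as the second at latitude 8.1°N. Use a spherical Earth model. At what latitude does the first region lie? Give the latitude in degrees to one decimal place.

70.4°

On Mercator, (apparent₁)/(apparent₂) = sec²φ₁ / sec²φ₂ when true areas are equal.
cos²φ₂ / cos²φ₁ = 8.7  ⇒  cos φ₁ = cos 8.1° / √8.7 = 0.9900/2.950 = 0.3356.
φ₁ = arccos(0.3356) ≈ 70.4°.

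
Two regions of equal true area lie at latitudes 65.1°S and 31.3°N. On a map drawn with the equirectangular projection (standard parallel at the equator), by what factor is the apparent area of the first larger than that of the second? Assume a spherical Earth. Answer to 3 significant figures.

Plate carrée maps x = Rλ, y = Rφ. The meridian scale is h = 1 and the parallel scale is k = 1/cos φ = sec φ.
Areal scale at 65.1°: h·k = 1.000 × 2.375 = 2.375.
Areal scale at 31.3°: h·k = 1.000 × 1.170 = 1.170.
Ratio = 2.375/1.170 ≈ 2.03.

2.03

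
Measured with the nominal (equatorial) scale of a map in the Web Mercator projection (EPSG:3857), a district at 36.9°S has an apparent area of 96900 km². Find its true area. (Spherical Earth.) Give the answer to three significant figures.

The Mercator projection is conformal; its linear scale factor is the same in every direction and equals sec φ = 1/cos φ.
Areal scale = k² = sec²φ = 1/cos²(36.9°) = 1/0.7997² = 1.564.
True area = apparent / (areal scale) = 96900 / 1.564 ≈ 62000 km².

62000 km²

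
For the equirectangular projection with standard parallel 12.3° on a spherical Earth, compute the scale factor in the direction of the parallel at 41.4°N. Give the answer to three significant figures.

The equidistant cylindrical projection with φ₀ = 12.3° has h = 1 (meridians true) and k = cos φ₀ / cos φ along parallels.
k = cos 12.3° / cos 41.4° = 0.9770/0.7501 = 1.303.

1.30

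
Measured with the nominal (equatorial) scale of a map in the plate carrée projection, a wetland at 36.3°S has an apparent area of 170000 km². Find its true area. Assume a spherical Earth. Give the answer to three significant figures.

In the plate carrée (x = Rλ, y = Rφ), meridians are true-scale (h = 1) and parallels are stretched by k = sec φ.
Areal scale = h·k = 1 × sec φ; at 36.3°, h = 1.000, k = 1.241, so h·k = 1.241.
True area = apparent / (areal scale) = 170000 / 1.241 ≈ 137000 km².

137000 km²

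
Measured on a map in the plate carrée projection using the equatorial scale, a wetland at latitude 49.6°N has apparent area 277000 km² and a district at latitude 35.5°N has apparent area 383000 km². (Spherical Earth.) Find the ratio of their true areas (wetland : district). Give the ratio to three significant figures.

0.576

Plate carrée has h = 1 and k = sec φ, giving areal scale sec φ; true area = (apparent area) · cos φ.
True area of wetland: 277000 × cos(49.6°) = 277000 × 0.6481 = 179500 km².
True area of district: 383000 × cos(35.5°) = 383000 × 0.8141 = 311800 km².
Ratio = 179500 / 311800 ≈ 0.576.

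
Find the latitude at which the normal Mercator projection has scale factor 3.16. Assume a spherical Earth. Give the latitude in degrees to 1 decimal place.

71.6°

Mercator scale is k = sec φ = 1/cos φ.
1/cos φ = 3.16  ⇒  cos φ = 0.3165  ⇒  φ = arccos(0.3165) ≈ 71.6°.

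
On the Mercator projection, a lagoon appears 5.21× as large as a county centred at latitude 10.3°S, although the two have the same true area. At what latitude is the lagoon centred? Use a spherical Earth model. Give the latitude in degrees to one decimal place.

For equal true areas on Mercator, apparent areas scale as sec²φ, so the ratio is cos²φ₂ / cos²φ₁.
cos²φ₂ / cos²φ₁ = 5.21  ⇒  cos φ₁ = cos 10.3° / √5.21 = 0.9839/2.283 = 0.4310.
φ₁ = arccos(0.4310) ≈ 64.5°.

64.5°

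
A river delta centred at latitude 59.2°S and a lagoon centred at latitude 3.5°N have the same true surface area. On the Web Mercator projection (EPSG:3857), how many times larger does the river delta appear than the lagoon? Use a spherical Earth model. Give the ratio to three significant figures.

3.80

Mercator is conformal with k = sec φ, so areal scale = k² = sec²φ.
At 59.2°: sec²(59.2°) = 1/0.5120² = 3.814.
At 3.5°: sec²(3.5°) = 1/0.9981² = 1.004.
Ratio = 3.814/1.004 = cos²(3.5°)/cos²(59.2°) ≈ 3.80.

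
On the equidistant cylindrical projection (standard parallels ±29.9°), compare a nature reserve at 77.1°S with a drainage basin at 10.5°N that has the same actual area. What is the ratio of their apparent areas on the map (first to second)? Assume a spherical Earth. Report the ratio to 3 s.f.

4.40

In the equirectangular projection with standard parallel φ₀ = 29.9° (x = Rλ cos φ₀, y = Rφ), meridians are true-scale (h = 1) and the parallel scale is k = cos φ₀ / cos φ.
Areal scale at 77.1°: h·k = 1.000 × 3.883 = 3.883.
Areal scale at 10.5°: h·k = 1.000 × 0.8817 = 0.8817.
Ratio = 3.883/0.8817 ≈ 4.40.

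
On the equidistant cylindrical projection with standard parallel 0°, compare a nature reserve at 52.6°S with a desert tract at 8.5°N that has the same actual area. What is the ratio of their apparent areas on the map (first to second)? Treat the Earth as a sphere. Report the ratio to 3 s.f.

Plate carrée maps x = Rλ, y = Rφ. The meridian scale is h = 1 and the parallel scale is k = 1/cos φ = sec φ.
Areal scale at 52.6°: h·k = 1.000 × 1.646 = 1.646.
Areal scale at 8.5°: h·k = 1.000 × 1.011 = 1.011.
Ratio = 1.646/1.011 ≈ 1.63.

1.63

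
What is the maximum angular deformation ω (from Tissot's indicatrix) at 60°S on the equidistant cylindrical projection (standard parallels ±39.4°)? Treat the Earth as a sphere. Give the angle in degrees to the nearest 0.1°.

24.7°

In the equirectangular projection with standard parallel φ₀ = 39.4° (x = Rλ cos φ₀, y = Rφ), meridians are true-scale (h = 1) and the parallel scale is k = cos φ₀ / cos φ.
At 60°: h = 1.000, k = 1.545; principal scales a = 1.545, b = 1.000.
sin(ω/2) = (a − b)/(a + b) = 0.5455/2.545 = 0.2143, so ω = 2 arcsin(0.2143) ≈ 24.7°.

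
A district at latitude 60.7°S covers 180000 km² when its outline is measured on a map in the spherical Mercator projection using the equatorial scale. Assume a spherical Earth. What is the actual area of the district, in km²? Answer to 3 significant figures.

For Mercator, h = k = sec φ (a conformal cylindrical projection has a single point scale, 1/cos φ).
Areal scale = k² = sec²φ = 1/cos²(60.7°) = 1/0.4894² = 4.175.
True area = apparent / (areal scale) = 180000 / 4.175 ≈ 43100 km².

43100 km²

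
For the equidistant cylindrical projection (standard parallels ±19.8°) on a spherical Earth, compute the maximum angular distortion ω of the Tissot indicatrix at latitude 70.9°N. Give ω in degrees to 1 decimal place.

In the equirectangular projection with standard parallel φ₀ = 19.8° (x = Rλ cos φ₀, y = Rφ), meridians are true-scale (h = 1) and the parallel scale is k = cos φ₀ / cos φ.
At 70.9°: h = 1.000, k = 2.875; principal scales a = 2.875, b = 1.000.
sin(ω/2) = (a − b)/(a + b) = 1.875/3.875 = 0.4839, so ω = 2 arcsin(0.4839) ≈ 57.9°.

57.9°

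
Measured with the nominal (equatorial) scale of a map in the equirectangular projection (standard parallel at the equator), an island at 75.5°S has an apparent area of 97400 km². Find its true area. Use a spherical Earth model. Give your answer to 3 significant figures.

In the plate carrée (x = Rλ, y = Rφ), meridians are true-scale (h = 1) and parallels are stretched by k = sec φ.
Areal scale = h·k = 1 × sec φ; at 75.5°, h = 1.000, k = 3.994, so h·k = 3.994.
True area = apparent / (areal scale) = 97400 / 3.994 ≈ 24400 km².

24400 km²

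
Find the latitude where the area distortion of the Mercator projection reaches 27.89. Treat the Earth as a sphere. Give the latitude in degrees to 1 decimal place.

79.1°

Mercator areal scale is sec²φ.
sec²φ = 27.89  ⇒  cos²φ = 0.03586  ⇒  cos φ = 0.1894.
φ = arccos(0.1894) ≈ 79.1°.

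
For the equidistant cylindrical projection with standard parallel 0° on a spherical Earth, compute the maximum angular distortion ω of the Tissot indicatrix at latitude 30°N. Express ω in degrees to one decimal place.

Plate carrée maps x = Rλ, y = Rφ. The meridian scale is h = 1 and the parallel scale is k = 1/cos φ = sec φ.
At 30°: h = 1.000, k = 1.155; principal scales a = 1.155, b = 1.000.
sin(ω/2) = (a − b)/(a + b) = 0.1547/2.155 = 0.07180, so ω = 2 arcsin(0.07180) ≈ 8.2°.

8.2°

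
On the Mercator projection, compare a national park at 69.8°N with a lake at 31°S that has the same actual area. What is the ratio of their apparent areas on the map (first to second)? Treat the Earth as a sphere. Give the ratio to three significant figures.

6.16

Mercator is conformal with k = sec φ, so areal scale = k² = sec²φ.
At 69.8°: sec²(69.8°) = 1/0.3453² = 8.387.
At 31°: sec²(31°) = 1/0.8572² = 1.361.
Ratio = 8.387/1.361 = cos²(31°)/cos²(69.8°) ≈ 6.16.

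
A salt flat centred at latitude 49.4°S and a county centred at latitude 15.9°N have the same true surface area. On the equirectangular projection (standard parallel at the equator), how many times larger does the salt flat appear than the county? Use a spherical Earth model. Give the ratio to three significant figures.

In the plate carrée (x = Rλ, y = Rφ), meridians are true-scale (h = 1) and parallels are stretched by k = sec φ.
Areal scale at 49.4°: h·k = 1.000 × 1.537 = 1.537.
Areal scale at 15.9°: h·k = 1.000 × 1.040 = 1.040.
Ratio = 1.537/1.040 ≈ 1.48.

1.48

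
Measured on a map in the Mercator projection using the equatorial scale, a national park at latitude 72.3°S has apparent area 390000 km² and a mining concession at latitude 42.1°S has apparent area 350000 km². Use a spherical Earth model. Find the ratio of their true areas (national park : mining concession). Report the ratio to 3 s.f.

Since Mercator area scale is 1/cos²φ, the true area equals the apparent area multiplied by cos²φ.
True area of national park: 390000 × cos²(72.3°) = 390000 × 0.09244 = 36050 km².
True area of mining concession: 350000 × cos²(42.1°) = 350000 × 0.5505 = 192700 km².
Ratio = 36050 / 192700 ≈ 0.187.

0.187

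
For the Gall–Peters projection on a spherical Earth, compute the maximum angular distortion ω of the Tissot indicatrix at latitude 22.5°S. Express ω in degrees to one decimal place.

30.3°

The Gall–Peters projection is cylindrical equal-area with φ₀ = 45°. For cylindrical equal-area with standard parallel φ₀, h = cos φ / cos φ₀ and k = cos φ₀ / cos φ, so h·k = 1.
At 22.5°: h = 1.307, k = 0.7654; principal scales a = 1.307, b = 0.7654.
sin(ω/2) = (a − b)/(a + b) = 0.5412/2.072 = 0.2612, so ω = 2 arcsin(0.2612) ≈ 30.3°.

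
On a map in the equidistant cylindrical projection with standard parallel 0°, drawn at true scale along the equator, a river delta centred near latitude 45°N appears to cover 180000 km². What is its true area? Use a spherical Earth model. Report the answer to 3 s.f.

For the equirectangular projection with φ₀ = 0 (plate carrée), h = 1 along meridians and k = sec φ along parallels.
Areal scale = h·k = 1 × sec φ; at 45°, h = 1.000, k = 1.414, so h·k = 1.414.
True area = apparent / (areal scale) = 180000 / 1.414 ≈ 127000 km².

127000 km²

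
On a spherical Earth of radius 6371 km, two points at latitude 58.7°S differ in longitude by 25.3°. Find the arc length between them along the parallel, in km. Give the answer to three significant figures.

1460 km

Arc length along a parallel = R cos φ · Δλ (with Δλ in radians).
= 6371 × cos 58.7° × (25.3° × π/180) = 6371 × 0.5195 × 0.4416 ≈ 1460 km.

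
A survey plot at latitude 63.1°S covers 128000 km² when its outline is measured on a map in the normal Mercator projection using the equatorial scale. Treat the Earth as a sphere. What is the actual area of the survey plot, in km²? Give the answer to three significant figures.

Mercator is conformal, so the point scale is isotropic: h = k = sec φ = 1/cos φ.
Areal scale = k² = sec²φ = 1/cos²(63.1°) = 1/0.4524² = 4.885.
True area = apparent / (areal scale) = 128000 / 4.885 ≈ 26200 km².

26200 km²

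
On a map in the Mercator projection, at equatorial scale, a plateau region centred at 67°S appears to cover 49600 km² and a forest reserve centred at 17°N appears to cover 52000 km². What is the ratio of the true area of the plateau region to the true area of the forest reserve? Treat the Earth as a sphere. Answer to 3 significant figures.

Since Mercator area scale is 1/cos²φ, the true area equals the apparent area multiplied by cos²φ.
True area of plateau region: 49600 × cos²(67°) = 49600 × 0.1527 = 7572 km².
True area of forest reserve: 52000 × cos²(17°) = 52000 × 0.9145 = 47550 km².
Ratio = 7572 / 47550 ≈ 0.159.

0.159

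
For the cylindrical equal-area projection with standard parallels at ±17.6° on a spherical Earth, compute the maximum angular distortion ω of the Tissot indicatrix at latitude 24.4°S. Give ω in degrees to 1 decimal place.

5.2°

For cylindrical equal-area with standard parallel φ₀, h = cos φ / cos φ₀ and k = cos φ₀ / cos φ, so h·k = 1.
At 24.4°: h = 0.9554, k = 1.047; principal scales a = 1.047, b = 0.9554.
sin(ω/2) = (a − b)/(a + b) = 0.09127/2.002 = 0.04559, so ω = 2 arcsin(0.04559) ≈ 5.2°.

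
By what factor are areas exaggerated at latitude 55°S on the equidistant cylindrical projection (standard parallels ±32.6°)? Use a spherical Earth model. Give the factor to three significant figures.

In the equirectangular projection with standard parallel φ₀ = 32.6° (x = Rλ cos φ₀, y = Rφ), meridians are true-scale (h = 1) and the parallel scale is k = cos φ₀ / cos φ.
Areal scale = h·k = 1 × cos φ₀ / cos φ; at 55°, h = 1.000, k = 1.469, so h·k = 1.469.

1.47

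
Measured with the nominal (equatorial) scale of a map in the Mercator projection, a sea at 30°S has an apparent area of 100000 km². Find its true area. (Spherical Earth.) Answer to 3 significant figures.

For Mercator, h = k = sec φ (a conformal cylindrical projection has a single point scale, 1/cos φ).
Areal scale = k² = sec²φ = 1/cos²(30°) = 1/0.8660² = 1.333.
True area = apparent / (areal scale) = 100000 / 1.333 ≈ 75000 km².

75000 km²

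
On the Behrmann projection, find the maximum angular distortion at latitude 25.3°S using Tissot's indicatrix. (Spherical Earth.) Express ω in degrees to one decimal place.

4.9°

Behrmann is a cylindrical equal-area projection with standard parallels at ±30°. Cylindrical equal-area (φ₀ = 30°): h = cos φ / cos 30° along meridians, k = cos 30° / cos φ along parallels; h·k = 1.
At 25.3°: h = 1.044, k = 0.9579; principal scales a = 1.044, b = 0.9579.
sin(ω/2) = (a − b)/(a + b) = 0.08604/2.002 = 0.04298, so ω = 2 arcsin(0.04298) ≈ 4.9°.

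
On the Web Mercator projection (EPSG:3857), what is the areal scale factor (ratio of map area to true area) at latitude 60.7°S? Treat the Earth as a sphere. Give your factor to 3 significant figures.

Mercator is conformal, so the point scale is isotropic: h = k = sec φ = 1/cos φ.
Areal scale = k² = sec²φ = 1/cos²(60.7°) = 1/0.4894² = 4.175.

4.18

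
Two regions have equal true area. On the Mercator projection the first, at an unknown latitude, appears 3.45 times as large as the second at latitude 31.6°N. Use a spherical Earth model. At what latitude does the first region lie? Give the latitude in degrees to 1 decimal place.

On Mercator, (apparent₁)/(apparent₂) = sec²φ₁ / sec²φ₂ when true areas are equal.
cos²φ₂ / cos²φ₁ = 3.45  ⇒  cos φ₁ = cos 31.6° / √3.45 = 0.8517/1.857 = 0.4586.
φ₁ = arccos(0.4586) ≈ 62.7°.

62.7°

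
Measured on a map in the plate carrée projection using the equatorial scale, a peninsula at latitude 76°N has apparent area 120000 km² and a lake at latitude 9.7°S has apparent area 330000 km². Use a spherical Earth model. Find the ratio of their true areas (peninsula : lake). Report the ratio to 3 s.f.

Plate carrée has h = 1 and k = sec φ, giving areal scale sec φ; true area = (apparent area) · cos φ.
True area of peninsula: 120000 × cos(76°) = 120000 × 0.2419 = 29030 km².
True area of lake: 330000 × cos(9.7°) = 330000 × 0.9857 = 325300 km².
Ratio = 29030 / 325300 ≈ 0.0892.

0.0892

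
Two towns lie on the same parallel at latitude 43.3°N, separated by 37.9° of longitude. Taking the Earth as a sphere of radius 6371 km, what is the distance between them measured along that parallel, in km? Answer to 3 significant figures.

3070 km

Arc length along a parallel = R cos φ · Δλ (with Δλ in radians).
= 6371 × cos 43.3° × (37.9° × π/180) = 6371 × 0.7278 × 0.6615 ≈ 3070 km.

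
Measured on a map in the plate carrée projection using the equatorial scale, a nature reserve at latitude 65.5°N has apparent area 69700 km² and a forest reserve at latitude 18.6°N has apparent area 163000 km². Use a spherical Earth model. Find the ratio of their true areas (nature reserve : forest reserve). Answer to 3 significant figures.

0.187

On the plate carrée, areal scale = h·k = 1 × sec φ, so true area = apparent × cos φ.
True area of nature reserve: 69700 × cos(65.5°) = 69700 × 0.4147 = 28900 km².
True area of forest reserve: 163000 × cos(18.6°) = 163000 × 0.9478 = 154500 km².
Ratio = 28900 / 154500 ≈ 0.187.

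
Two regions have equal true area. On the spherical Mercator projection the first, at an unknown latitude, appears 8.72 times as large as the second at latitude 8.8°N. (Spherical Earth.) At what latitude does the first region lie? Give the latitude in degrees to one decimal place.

70.4°

For equal true areas on Mercator, apparent areas scale as sec²φ, so the ratio is cos²φ₂ / cos²φ₁.
cos²φ₂ / cos²φ₁ = 8.72  ⇒  cos φ₁ = cos 8.8° / √8.72 = 0.9882/2.953 = 0.3347.
φ₁ = arccos(0.3347) ≈ 70.4°.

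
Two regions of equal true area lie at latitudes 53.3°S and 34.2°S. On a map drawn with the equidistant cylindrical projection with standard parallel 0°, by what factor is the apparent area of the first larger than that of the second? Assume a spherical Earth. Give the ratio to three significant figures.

1.38

Plate carrée maps x = Rλ, y = Rφ. The meridian scale is h = 1 and the parallel scale is k = 1/cos φ = sec φ.
Areal scale at 53.3°: h·k = 1.000 × 1.673 = 1.673.
Areal scale at 34.2°: h·k = 1.000 × 1.209 = 1.209.
Ratio = 1.673/1.209 ≈ 1.38.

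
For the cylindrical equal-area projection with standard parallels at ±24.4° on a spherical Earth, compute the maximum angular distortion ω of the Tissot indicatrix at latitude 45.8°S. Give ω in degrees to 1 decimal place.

A cylindrical equal-area projection with standard parallel φ₀ has meridian scale h = cos φ / cos φ₀ and parallel scale k = cos φ₀ / cos φ (so areas are preserved, h·k = 1).
At 45.8°: h = 0.7655, k = 1.306; principal scales a = 1.306, b = 0.7655.
sin(ω/2) = (a − b)/(a + b) = 0.5407/2.072 = 0.2610, so ω = 2 arcsin(0.2610) ≈ 30.3°.

30.3°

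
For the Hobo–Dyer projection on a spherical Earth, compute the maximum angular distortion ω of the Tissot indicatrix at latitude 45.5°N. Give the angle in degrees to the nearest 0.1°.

The Hobo–Dyer projection is cylindrical equal-area with φ₀ = 37.5°. A cylindrical equal-area projection with standard parallel φ₀ has meridian scale h = cos φ / cos φ₀ and parallel scale k = cos φ₀ / cos φ (so areas are preserved, h·k = 1).
At 45.5°: h = 0.8835, k = 1.132; principal scales a = 1.132, b = 0.8835.
sin(ω/2) = (a − b)/(a + b) = 0.2484/2.015 = 0.1233, so ω = 2 arcsin(0.1233) ≈ 14.2°.

14.2°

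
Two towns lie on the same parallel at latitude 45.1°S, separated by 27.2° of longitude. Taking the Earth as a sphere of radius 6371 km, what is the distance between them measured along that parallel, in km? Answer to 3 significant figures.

2130 km

Arc length along a parallel = R cos φ · Δλ (with Δλ in radians).
= 6371 × cos 45.1° × (27.2° × π/180) = 6371 × 0.7059 × 0.4747 ≈ 2130 km.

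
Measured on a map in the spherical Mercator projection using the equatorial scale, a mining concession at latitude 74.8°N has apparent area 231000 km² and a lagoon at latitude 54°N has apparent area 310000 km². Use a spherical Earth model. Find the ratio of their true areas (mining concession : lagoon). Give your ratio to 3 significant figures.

0.148

On Mercator the areal scale is sec²φ, so true area = apparent × cos²φ.
True area of mining concession: 231000 × cos²(74.8°) = 231000 × 0.06874 = 15880 km².
True area of lagoon: 310000 × cos²(54°) = 310000 × 0.3455 = 107100 km².
Ratio = 15880 / 107100 ≈ 0.148.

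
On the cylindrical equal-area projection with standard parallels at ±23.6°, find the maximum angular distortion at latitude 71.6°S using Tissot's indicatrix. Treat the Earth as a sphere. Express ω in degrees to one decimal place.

A cylindrical equal-area projection with standard parallel φ₀ has meridian scale h = cos φ / cos φ₀ and parallel scale k = cos φ₀ / cos φ (so areas are preserved, h·k = 1).
At 71.6°: h = 0.3445, k = 2.903; principal scales a = 2.903, b = 0.3445.
sin(ω/2) = (a − b)/(a + b) = 2.559/3.248 = 0.7879, so ω = 2 arcsin(0.7879) ≈ 104.0°.

104.0°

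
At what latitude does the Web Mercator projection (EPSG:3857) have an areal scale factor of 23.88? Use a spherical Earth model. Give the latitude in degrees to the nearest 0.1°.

78.2°

Mercator areal scale is sec²φ.
sec²φ = 23.88  ⇒  cos²φ = 0.04188  ⇒  cos φ = 0.2046.
φ = arccos(0.2046) ≈ 78.2°.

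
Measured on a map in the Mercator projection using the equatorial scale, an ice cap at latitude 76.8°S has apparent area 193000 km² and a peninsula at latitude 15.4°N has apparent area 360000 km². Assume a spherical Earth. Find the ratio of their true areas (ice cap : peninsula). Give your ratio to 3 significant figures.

0.0301

On Mercator the areal scale is sec²φ, so true area = apparent × cos²φ.
True area of ice cap: 193000 × cos²(76.8°) = 193000 × 0.05214 = 10060 km².
True area of peninsula: 360000 × cos²(15.4°) = 360000 × 0.9295 = 334600 km².
Ratio = 10060 / 334600 ≈ 0.0301.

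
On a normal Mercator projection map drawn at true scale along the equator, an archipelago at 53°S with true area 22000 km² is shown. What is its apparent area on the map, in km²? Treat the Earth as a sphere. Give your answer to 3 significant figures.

60700 km²

For Mercator, h = k = sec φ (a conformal cylindrical projection has a single point scale, 1/cos φ).
Areal scale = k² = sec²φ = 1/cos²(53°) = 1/0.6018² = 2.761.
Apparent area = 22000 × 2.761 ≈ 60700 km².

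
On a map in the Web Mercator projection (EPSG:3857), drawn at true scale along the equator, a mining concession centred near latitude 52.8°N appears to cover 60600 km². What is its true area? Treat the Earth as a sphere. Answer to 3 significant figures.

Mercator is conformal, so the point scale is isotropic: h = k = sec φ = 1/cos φ.
Areal scale = k² = sec²φ = 1/cos²(52.8°) = 1/0.6046² = 2.736.
True area = apparent / (areal scale) = 60600 / 2.736 ≈ 22200 km².

22200 km²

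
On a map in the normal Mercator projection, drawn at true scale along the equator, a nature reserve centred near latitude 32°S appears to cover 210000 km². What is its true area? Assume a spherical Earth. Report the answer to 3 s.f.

151000 km²

The Mercator projection is conformal; its linear scale factor is the same in every direction and equals sec φ = 1/cos φ.
Areal scale = k² = sec²φ = 1/cos²(32°) = 1/0.8480² = 1.390.
True area = apparent / (areal scale) = 210000 / 1.390 ≈ 151000 km².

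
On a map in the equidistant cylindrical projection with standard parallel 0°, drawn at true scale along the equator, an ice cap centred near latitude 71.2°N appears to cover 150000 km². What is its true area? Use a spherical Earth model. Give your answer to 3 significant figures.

For the equirectangular projection with φ₀ = 0 (plate carrée), h = 1 along meridians and k = sec φ along parallels.
Areal scale = h·k = 1 × sec φ; at 71.2°, h = 1.000, k = 3.103, so h·k = 3.103.
True area = apparent / (areal scale) = 150000 / 3.103 ≈ 48300 km².

48300 km²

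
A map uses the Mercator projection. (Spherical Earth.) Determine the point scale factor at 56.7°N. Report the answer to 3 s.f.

For Mercator, h = k = sec φ (a conformal cylindrical projection has a single point scale, 1/cos φ).
k = 1/cos 56.7° = 1/0.5490 = 1.821.

1.82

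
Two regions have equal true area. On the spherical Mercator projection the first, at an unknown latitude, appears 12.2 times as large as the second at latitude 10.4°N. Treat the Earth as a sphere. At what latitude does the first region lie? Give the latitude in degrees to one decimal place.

For equal true areas on Mercator, apparent areas scale as sec²φ, so the ratio is cos²φ₂ / cos²φ₁.
cos²φ₂ / cos²φ₁ = 12.2  ⇒  cos φ₁ = cos 10.4° / √12.2 = 0.9836/3.493 = 0.2816.
φ₁ = arccos(0.2816) ≈ 73.6°.

73.6°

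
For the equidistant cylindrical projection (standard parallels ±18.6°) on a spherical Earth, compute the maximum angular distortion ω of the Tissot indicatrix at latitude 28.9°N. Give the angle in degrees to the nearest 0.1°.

With standard parallel φ₀ = 18.6°, the equirectangular projection gives x = Rλ cos φ₀, y = Rφ, so h = 1 and k = cos 18.6° / cos φ.
At 28.9°: h = 1.000, k = 1.083; principal scales a = 1.083, b = 1.000.
sin(ω/2) = (a − b)/(a + b) = 0.08259/2.083 = 0.03966, so ω = 2 arcsin(0.03966) ≈ 4.5°.

4.5°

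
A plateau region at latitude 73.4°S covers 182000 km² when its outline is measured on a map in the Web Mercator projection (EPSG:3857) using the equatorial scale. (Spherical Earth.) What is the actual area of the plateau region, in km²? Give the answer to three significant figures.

For Mercator, h = k = sec φ (a conformal cylindrical projection has a single point scale, 1/cos φ).
Areal scale = k² = sec²φ = 1/cos²(73.4°) = 1/0.2857² = 12.25.
True area = apparent / (areal scale) = 182000 / 12.25 ≈ 14900 km².

14900 km²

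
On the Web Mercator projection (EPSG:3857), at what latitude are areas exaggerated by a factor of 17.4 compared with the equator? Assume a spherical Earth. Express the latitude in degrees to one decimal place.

76.1°

Mercator areal scale is sec²φ.
sec²φ = 17.4  ⇒  cos²φ = 0.05747  ⇒  cos φ = 0.2397.
φ = arccos(0.2397) ≈ 76.1°.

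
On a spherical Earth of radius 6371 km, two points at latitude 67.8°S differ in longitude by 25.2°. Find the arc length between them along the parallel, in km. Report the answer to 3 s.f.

1060 km

Arc length along a parallel = R cos φ · Δλ (with Δλ in radians).
= 6371 × cos 67.8° × (25.2° × π/180) = 6371 × 0.3778 × 0.4398 ≈ 1060 km.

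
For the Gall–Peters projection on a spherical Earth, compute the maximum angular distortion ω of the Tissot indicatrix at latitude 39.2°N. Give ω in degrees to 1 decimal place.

Gall–Peters is a cylindrical equal-area projection with standard parallels at ±45°. Cylindrical equal-area (φ₀ = 45°): h = cos φ / cos 45° along meridians, k = cos 45° / cos φ along parallels; h·k = 1.
At 39.2°: h = 1.096, k = 0.9125; principal scales a = 1.096, b = 0.9125.
sin(ω/2) = (a − b)/(a + b) = 0.1835/2.008 = 0.09135, so ω = 2 arcsin(0.09135) ≈ 10.5°.

10.5°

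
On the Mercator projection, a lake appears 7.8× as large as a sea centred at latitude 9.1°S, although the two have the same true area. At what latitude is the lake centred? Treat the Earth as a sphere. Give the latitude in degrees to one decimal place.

Mercator areal scale is sec²φ, so apparent-area ratio = sec²φ₁ / sec²φ₂ = cos²φ₂ / cos²φ₁.
cos²φ₂ / cos²φ₁ = 7.8  ⇒  cos φ₁ = cos 9.1° / √7.8 = 0.9874/2.793 = 0.3536.
φ₁ = arccos(0.3536) ≈ 69.3°.

69.3°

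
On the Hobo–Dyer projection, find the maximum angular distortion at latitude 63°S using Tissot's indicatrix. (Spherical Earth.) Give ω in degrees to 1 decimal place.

The Hobo–Dyer projection is cylindrical equal-area with φ₀ = 37.5°. For cylindrical equal-area with standard parallel φ₀, h = cos φ / cos φ₀ and k = cos φ₀ / cos φ, so h·k = 1.
At 63°: h = 0.5722, k = 1.748; principal scales a = 1.748, b = 0.5722.
sin(ω/2) = (a − b)/(a + b) = 1.175/2.320 = 0.5066, so ω = 2 arcsin(0.5066) ≈ 60.9°.

60.9°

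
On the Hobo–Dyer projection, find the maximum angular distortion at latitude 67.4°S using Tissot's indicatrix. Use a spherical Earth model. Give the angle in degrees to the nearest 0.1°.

76.6°

The Hobo–Dyer projection is cylindrical equal-area with φ₀ = 37.5°. Cylindrical equal-area (φ₀ = 37.5°): h = cos φ / cos 37.5° along meridians, k = cos 37.5° / cos φ along parallels; h·k = 1.
At 67.4°: h = 0.4844, k = 2.064; principal scales a = 2.064, b = 0.4844.
sin(ω/2) = (a − b)/(a + b) = 1.580/2.549 = 0.6199, so ω = 2 arcsin(0.6199) ≈ 76.6°.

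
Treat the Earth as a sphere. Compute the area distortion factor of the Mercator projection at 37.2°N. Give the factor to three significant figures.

1.58

The Mercator projection is conformal; its linear scale factor is the same in every direction and equals sec φ = 1/cos φ.
Areal scale = k² = sec²φ = 1/cos²(37.2°) = 1/0.7965² = 1.576.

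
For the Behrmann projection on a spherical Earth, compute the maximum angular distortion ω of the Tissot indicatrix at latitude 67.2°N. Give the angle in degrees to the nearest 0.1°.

The Behrmann projection is cylindrical equal-area with φ₀ = 30°. Cylindrical equal-area (φ₀ = 30°): h = cos φ / cos 30° along meridians, k = cos 30° / cos φ along parallels; h·k = 1.
At 67.2°: h = 0.4475, k = 2.235; principal scales a = 2.235, b = 0.4475.
sin(ω/2) = (a − b)/(a + b) = 1.787/2.682 = 0.6664, so ω = 2 arcsin(0.6664) ≈ 83.6°.

83.6°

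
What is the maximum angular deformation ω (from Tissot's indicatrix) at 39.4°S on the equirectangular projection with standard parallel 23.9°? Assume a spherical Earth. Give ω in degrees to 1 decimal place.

In the equirectangular projection with standard parallel φ₀ = 23.9° (x = Rλ cos φ₀, y = Rφ), meridians are true-scale (h = 1) and the parallel scale is k = cos φ₀ / cos φ.
At 39.4°: h = 1.000, k = 1.183; principal scales a = 1.183, b = 1.000.
sin(ω/2) = (a − b)/(a + b) = 0.1831/2.183 = 0.08389, so ω = 2 arcsin(0.08389) ≈ 9.6°.

9.6°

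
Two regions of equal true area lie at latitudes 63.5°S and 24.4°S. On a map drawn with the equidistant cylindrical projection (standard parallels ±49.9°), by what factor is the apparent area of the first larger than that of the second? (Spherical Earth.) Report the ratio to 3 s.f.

2.04

The equidistant cylindrical projection with φ₀ = 49.9° has h = 1 (meridians true) and k = cos φ₀ / cos φ along parallels.
Areal scale at 63.5°: h·k = 1.000 × 1.444 = 1.444.
Areal scale at 24.4°: h·k = 1.000 × 0.7073 = 0.7073.
Ratio = 1.444/0.7073 ≈ 2.04.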